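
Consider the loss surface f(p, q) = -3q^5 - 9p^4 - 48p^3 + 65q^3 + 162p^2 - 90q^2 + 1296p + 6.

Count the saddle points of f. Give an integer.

6

f separates as a function of p plus a function of q, so ∇f=0 decouples.
∂f/∂p = -36(p - 3)(p + 3)(p + 4) = 0 at p ∈ {-4, -3, 3}; ∂f/∂q = -15q(q - 3)(q - 1)(q + 4) = 0 at q ∈ {-4, 0, 1, 3}.
The Hessian is diagonal: diag(f_pp, f_qq). Second derivatives: f_pp(-4)=-252, f_pp(-3)=216, f_pp(3)=-1512; f_qq(-4)=2100, f_qq(0)=-180, f_qq(1)=150, f_qq(3)=-630.
Saddle points occur where the two diagonal entries have opposite signs: (-4, -4), (-4, 1), (-3, 0), (-3, 3), (3, -4), (3, 1). Count: 6.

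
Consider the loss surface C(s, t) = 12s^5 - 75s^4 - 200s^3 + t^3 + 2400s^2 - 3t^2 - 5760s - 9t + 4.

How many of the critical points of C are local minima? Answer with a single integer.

2

C separates as a function of s plus a function of t, so ∇C=0 decouples.
∂C/∂s = 60(s - 4)(s - 3)(s - 2)(s + 4) = 0 at s ∈ {-4, 2, 3, 4}; ∂C/∂t = 3(t - 3)(t + 1) = 0 at t ∈ {-1, 3}.
The Hessian is diagonal: diag(C_ss, C_tt). Second derivatives: C_ss(-4)=-20160, C_ss(2)=720, C_ss(3)=-420, C_ss(4)=960; C_tt(-1)=-12, C_tt(3)=12.
Local minima occur where both diagonal entries positive: (2, 3), (4, 3). Count: 2.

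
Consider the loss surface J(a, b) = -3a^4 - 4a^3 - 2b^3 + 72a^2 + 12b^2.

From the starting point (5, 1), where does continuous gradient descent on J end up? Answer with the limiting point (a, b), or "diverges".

diverges

J is separable, so gradient descent decouples: a follows -∂J/∂a, b follows -∂J/∂b.
∂J/∂a = -12a(a - 3)(a + 4); at a=5 this is -1080, so a increases.
∂J/∂b = -6b(b - 4); at b=1 this is 18, so b decreases.
The a-coordinate has no critical point in that direction and runs off to infinity.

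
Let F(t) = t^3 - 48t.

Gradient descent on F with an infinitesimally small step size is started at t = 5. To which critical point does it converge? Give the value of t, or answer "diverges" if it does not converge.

F'(t) = 3(t - 4)(t + 4), so F'(5) = 27.
Gradient descent moves in the -F' direction, i.e. t is decreasing.
The nearest critical point in that direction is t = 4, where F'' = 24 > 0 (a local minimum). The iterate converges there.

4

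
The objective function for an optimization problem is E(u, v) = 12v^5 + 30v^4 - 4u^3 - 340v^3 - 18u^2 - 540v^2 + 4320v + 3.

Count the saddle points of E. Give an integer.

E separates as a function of u plus a function of v, so ∇E=0 decouples.
∂E/∂u = -12u(u + 3) = 0 at u ∈ {-3, 0}; ∂E/∂v = 60(v - 3)(v - 2)(v + 3)(v + 4) = 0 at v ∈ {-4, -3, 2, 3}.
The Hessian is diagonal: diag(E_uu, E_vv). Second derivatives: E_uu(-3)=36, E_uu(0)=-36; E_vv(-4)=-2520, E_vv(-3)=1800, E_vv(2)=-1800, E_vv(3)=2520.
Saddle points occur where the two diagonal entries have opposite signs: (-3, -4), (-3, 2), (0, -3), (0, 3). Count: 4.

4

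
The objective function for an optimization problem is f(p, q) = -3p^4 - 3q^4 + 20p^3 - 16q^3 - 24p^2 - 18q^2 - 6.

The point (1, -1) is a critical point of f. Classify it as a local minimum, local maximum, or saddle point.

The mixed partial ∂²f/∂p∂q is 0, so the Hessian at any point is diag(f_pp, f_qq) = diag(12(-3p^2 + 10p - 4), -12(3q^2 + 8q + 3)).
At (1, -1): H = diag(36, 24).
Both eigenvalues are positive, so H is positive definite: a local minimum.

local minimum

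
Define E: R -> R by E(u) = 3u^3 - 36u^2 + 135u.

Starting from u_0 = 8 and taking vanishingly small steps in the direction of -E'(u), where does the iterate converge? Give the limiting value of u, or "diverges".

5

E'(u) = 9(u - 5)(u - 3), so E'(8) = 135.
Gradient descent moves in the -E' direction, i.e. u is decreasing.
The nearest critical point in that direction is u = 5, where E'' = 18 > 0 (a local minimum). The iterate converges there.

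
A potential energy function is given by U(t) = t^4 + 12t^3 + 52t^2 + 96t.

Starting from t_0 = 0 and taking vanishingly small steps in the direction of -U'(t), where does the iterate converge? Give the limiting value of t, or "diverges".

-2

U'(t) = 4(t + 2)(t + 3)(t + 4), so U'(0) = 96.
Gradient descent moves in the -U' direction, i.e. t is decreasing.
The nearest critical point in that direction is t = -2, where U'' = 8 > 0 (a local minimum). The iterate converges there.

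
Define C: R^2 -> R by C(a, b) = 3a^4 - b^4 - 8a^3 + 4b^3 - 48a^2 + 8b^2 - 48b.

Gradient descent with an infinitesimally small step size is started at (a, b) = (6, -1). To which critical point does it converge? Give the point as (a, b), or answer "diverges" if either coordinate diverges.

C is separable, so gradient descent decouples: a follows -∂C/∂a, b follows -∂C/∂b.
∂C/∂a = 12a(a - 4)(a + 2); at a=6 this is 1152, so a decreases.
∂C/∂b = -4(b - 3)(b - 2)(b + 2); at b=-1 this is -48, so b increases.
a converges to its nearest critical value 4 (a local min of the a-part); b converges to 2. The iterate converges to (4, 2).

(4, 2)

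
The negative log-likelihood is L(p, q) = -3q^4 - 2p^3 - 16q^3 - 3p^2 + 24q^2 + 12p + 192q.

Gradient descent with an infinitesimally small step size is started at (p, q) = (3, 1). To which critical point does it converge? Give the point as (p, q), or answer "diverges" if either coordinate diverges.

L is separable, so gradient descent decouples: p follows -∂L/∂p, q follows -∂L/∂q.
∂L/∂p = -6(p - 1)(p + 2); at p=3 this is -60, so p increases.
∂L/∂q = -12(q - 2)(q + 2)(q + 4); at q=1 this is 180, so q decreases.
The p-coordinate has no critical point in that direction and runs off to infinity.

diverges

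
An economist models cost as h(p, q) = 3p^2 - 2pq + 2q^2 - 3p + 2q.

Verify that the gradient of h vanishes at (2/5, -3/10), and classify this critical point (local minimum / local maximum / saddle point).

∇h = (6p - 2q - 3, -2p + 4q + 2); substituting (2/5, -3/10) gives ∇h = (0, 0), so (2/5, -3/10) is indeed a critical point.
The Hessian of h is constant: H = [[6, -2], [-2, 4]].
det(H) = 6·4 − (-2)² = 20.
det(H) > 0 and tr(H) = 10 > 0, so H is positive definite and the point is a local minimum.

local minimum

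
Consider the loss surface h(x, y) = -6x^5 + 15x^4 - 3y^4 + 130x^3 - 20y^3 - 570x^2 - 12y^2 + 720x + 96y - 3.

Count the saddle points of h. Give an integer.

6

h separates as a function of x plus a function of y, so ∇h=0 decouples.
∂h/∂x = -30(x - 3)(x - 2)(x - 1)(x + 4) = 0 at x ∈ {-4, 1, 2, 3}; ∂h/∂y = -12(y - 1)(y + 2)(y + 4) = 0 at y ∈ {-4, -2, 1}.
The Hessian is diagonal: diag(h_xx, h_yy). Second derivatives: h_xx(-4)=6300, h_xx(1)=-300, h_xx(2)=180, h_xx(3)=-420; h_yy(-4)=-120, h_yy(-2)=72, h_yy(1)=-180.
Saddle points occur where the two diagonal entries have opposite signs: (-4, -4), (-4, 1), (1, -2), (2, -4), (2, 1), (3, -2). Count: 6.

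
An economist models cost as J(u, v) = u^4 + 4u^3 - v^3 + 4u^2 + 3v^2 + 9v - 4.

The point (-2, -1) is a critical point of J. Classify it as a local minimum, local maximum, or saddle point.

The mixed partial ∂²J/∂u∂v is 0, so the Hessian at any point is diag(J_uu, J_vv) = diag(4(3u^2 + 6u + 2), 6(-v + 1)).
At (-2, -1): H = diag(8, 12).
Both eigenvalues are positive, so H is positive definite: a local minimum.

local minimum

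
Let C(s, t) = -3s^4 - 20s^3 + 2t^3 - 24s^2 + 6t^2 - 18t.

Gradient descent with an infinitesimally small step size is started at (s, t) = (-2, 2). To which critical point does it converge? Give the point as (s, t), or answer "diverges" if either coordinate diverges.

(-1, 1)

C is separable, so gradient descent decouples: s follows -∂C/∂s, t follows -∂C/∂t.
∂C/∂s = -12s(s + 1)(s + 4); at s=-2 this is -48, so s increases.
∂C/∂t = 6(t - 1)(t + 3); at t=2 this is 30, so t decreases.
s converges to its nearest critical value -1 (a local min of the s-part); t converges to 1. The iterate converges to (-1, 1).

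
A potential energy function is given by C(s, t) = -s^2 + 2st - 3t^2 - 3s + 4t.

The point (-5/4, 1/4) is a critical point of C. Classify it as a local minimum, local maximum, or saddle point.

local maximum

The Hessian of C is constant: H = [[-2, 2], [2, -6]].
det(H) = (-2)·(-6) − 2² = 8.
det(H) > 0 and tr(H) = -8 < 0, so H is negative definite and the point is a local maximum.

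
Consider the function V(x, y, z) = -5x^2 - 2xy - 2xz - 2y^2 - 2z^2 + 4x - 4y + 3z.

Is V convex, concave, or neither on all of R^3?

concave

V is quadratic, so its Hessian is the constant matrix H = [[-10, -2, -2], [-2, -4, 0], [-2, 0, -4]].
Leading principal minors: -10, 36, -128.
Signs alternate −, +, − ⇒ H ≺ 0 ⇒ concave.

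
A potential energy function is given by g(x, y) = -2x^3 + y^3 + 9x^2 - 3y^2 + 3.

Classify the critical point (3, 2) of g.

The mixed partial ∂²g/∂x∂y is 0, so the Hessian at any point is diag(g_xx, g_yy) = diag(6(-2x + 3), 6(y - 1)).
At (3, 2): H = diag(-18, 6).
The eigenvalues have opposite signs, so H is indefinite: a saddle point.

saddle point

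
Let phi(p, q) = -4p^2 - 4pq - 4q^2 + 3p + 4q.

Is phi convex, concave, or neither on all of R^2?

concave

phi is quadratic, so its Hessian is the constant matrix H = [[-8, -4], [-4, -8]].
det(H) = 48, tr(H) = -16.
det(H) > 0 and tr(H) < 0, so H is negative definite everywhere: concave.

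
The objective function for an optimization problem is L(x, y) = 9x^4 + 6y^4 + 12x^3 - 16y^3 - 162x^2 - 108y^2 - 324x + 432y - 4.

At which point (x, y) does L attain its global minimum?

(3, -3)

L(x,y) separates as P(x) + Q(y) − 4, so its minimum is min P + min Q − 4.
P'(x) = 36(x - 3)(x + 1)(x + 3) vanishes at x ∈ {-3, -1, 3}; Q'(y) = 24(y - 3)(y - 2)(y + 3) vanishes at y ∈ {-3, 2, 3}.
Local minima of P (where P''>0): P(-3)=-81, P(3)=-1377. Local minima of Q: Q(-3)=-1350, Q(3)=378.
So the global minimum of L is P(3) + Q(-3) − 4 = -1377 − 1350 − 4 = -2731, attained at (3, -3).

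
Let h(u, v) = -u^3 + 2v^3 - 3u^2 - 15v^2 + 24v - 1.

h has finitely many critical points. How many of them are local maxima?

1

h separates as a function of u plus a function of v, so ∇h=0 decouples.
∂h/∂u = -3u(u + 2) = 0 at u ∈ {-2, 0}; ∂h/∂v = 6(v - 4)(v - 1) = 0 at v ∈ {1, 4}.
The Hessian is diagonal: diag(h_uu, h_vv). Second derivatives: h_uu(-2)=6, h_uu(0)=-6; h_vv(1)=-18, h_vv(4)=18.
Local maxima occur where both diagonal entries negative: (0, 1). Count: 1.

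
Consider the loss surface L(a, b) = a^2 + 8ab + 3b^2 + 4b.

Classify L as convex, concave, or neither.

L is quadratic, so its Hessian is the constant matrix H = [[2, 8], [8, 6]].
det(H) = -52, tr(H) = 8.
det(H) < 0, so H is indefinite: neither convex nor concave.

neither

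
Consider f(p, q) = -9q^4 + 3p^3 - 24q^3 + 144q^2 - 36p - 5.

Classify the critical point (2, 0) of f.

local minimum

The mixed partial ∂²f/∂p∂q is 0, so the Hessian at any point is diag(f_pp, f_qq) = diag(18p, 36(-3q^2 - 4q + 8)).
At (2, 0): H = diag(36, 288).
Both eigenvalues are positive, so H is positive definite: a local minimum.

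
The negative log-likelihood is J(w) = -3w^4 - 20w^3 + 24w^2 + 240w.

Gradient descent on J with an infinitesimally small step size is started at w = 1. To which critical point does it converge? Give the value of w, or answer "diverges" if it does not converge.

-2

J'(w) = -12(w - 2)(w + 2)(w + 5), so J'(1) = 216.
Gradient descent moves in the -J' direction, i.e. w is decreasing.
The nearest critical point in that direction is w = -2, where J'' = 144 > 0 (a local minimum). The iterate converges there.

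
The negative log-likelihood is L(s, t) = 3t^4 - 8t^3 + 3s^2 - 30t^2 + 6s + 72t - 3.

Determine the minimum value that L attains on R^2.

L(s,t) separates as P(s) + Q(t) − 3, so its minimum is min P + min Q − 3.
P'(s) = 6s + 6 vanishes at s ∈ {-1}; Q'(t) = 12(t - 3)(t - 1)(t + 2) vanishes at t ∈ {-2, 1, 3}.
Local minima of P (where P''>0): P(-1)=-3. Local minima of Q: Q(-2)=-152, Q(3)=-27.
So the global minimum of L is P(-1) + Q(-2) − 3 = -3 − 152 − 3 = -158, attained at (-1, -2).

-158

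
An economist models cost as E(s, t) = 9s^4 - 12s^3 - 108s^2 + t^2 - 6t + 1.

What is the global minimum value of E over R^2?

-575

E(s,t) separates as P(s) + Q(t) + 1, so its minimum is min P + min Q + 1.
P'(s) = 36s(s - 3)(s + 2) vanishes at s ∈ {-2, 0, 3}; Q'(t) = 2(t - 3) vanishes at t ∈ {3}.
Local minima of P (where P''>0): P(-2)=-192, P(3)=-567. Local minima of Q: Q(3)=-9.
So the global minimum of E is P(3) + Q(3) + 1 = -567 − 9 + 1 = -575, attained at (3, 3).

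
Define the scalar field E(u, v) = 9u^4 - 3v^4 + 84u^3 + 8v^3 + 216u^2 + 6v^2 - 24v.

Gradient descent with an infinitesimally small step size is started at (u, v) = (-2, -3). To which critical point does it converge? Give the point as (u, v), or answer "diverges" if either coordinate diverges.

diverges

E is separable, so gradient descent decouples: u follows -∂E/∂u, v follows -∂E/∂v.
∂E/∂u = 36u(u + 3)(u + 4); at u=-2 this is -144, so u increases.
∂E/∂v = -12(v - 2)(v - 1)(v + 1); at v=-3 this is 480, so v decreases.
The v-coordinate has no critical point in that direction and runs off to infinity.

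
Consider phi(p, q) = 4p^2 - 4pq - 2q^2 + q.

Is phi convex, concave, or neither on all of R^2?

phi is quadratic, so its Hessian is the constant matrix H = [[8, -4], [-4, -4]].
det(H) = -48, tr(H) = 4.
det(H) < 0, so H is indefinite: neither convex nor concave.

neither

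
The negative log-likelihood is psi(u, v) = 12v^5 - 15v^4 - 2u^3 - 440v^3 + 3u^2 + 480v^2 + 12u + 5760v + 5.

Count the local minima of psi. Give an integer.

psi separates as a function of u plus a function of v, so ∇psi=0 decouples.
∂psi/∂u = -6(u - 2)(u + 1) = 0 at u ∈ {-1, 2}; ∂psi/∂v = 60(v - 4)(v - 3)(v + 2)(v + 4) = 0 at v ∈ {-4, -2, 3, 4}.
The Hessian is diagonal: diag(psi_uu, psi_vv). Second derivatives: psi_uu(-1)=18, psi_uu(2)=-18; psi_vv(-4)=-6720, psi_vv(-2)=3600, psi_vv(3)=-2100, psi_vv(4)=2880.
Local minima occur where both diagonal entries positive: (-1, -2), (-1, 4). Count: 2.

2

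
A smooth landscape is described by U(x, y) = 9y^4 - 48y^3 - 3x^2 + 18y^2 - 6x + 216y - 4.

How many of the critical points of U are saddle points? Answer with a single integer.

2

U separates as a function of x plus a function of y, so ∇U=0 decouples.
∂U/∂x = -6(x + 1) = 0 at x ∈ {-1}; ∂U/∂y = 36(y - 3)(y - 2)(y + 1) = 0 at y ∈ {-1, 2, 3}.
The Hessian is diagonal: diag(U_xx, U_yy). Second derivatives: U_xx(-1)=-6; U_yy(-1)=432, U_yy(2)=-108, U_yy(3)=144.
Saddle points occur where the two diagonal entries have opposite signs: (-1, -1), (-1, 3). Count: 2.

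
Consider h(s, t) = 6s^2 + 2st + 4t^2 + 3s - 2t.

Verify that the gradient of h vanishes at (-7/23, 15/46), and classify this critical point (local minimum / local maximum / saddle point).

local minimum

∇h = (12s + 2t + 3, 2s + 8t - 2); substituting (-7/23, 15/46) gives ∇h = (0, 0), so (-7/23, 15/46) is indeed a critical point.
The Hessian of h is constant: H = [[12, 2], [2, 8]].
det(H) = 12·8 − 2² = 92.
det(H) > 0 and tr(H) = 20 > 0, so H is positive definite and the point is a local minimum.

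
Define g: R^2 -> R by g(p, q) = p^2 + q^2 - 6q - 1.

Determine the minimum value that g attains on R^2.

g(p,q) separates as A(p) + B(q) − 1, so its minimum is min A + min B − 1.
A'(p) = 2p vanishes at p ∈ {0}; B'(q) = 2q - 6 vanishes at q ∈ {3}.
Local minima of A (where A''>0): A(0)=0. Local minima of B: B(3)=-9.
So the global minimum of g is A(0) + B(3) − 1 = 0 − 9 − 1 = -10, attained at (0, 3).

-10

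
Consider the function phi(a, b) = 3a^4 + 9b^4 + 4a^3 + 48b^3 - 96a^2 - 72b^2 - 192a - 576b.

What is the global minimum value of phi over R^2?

-2192

phi(a,b) separates as P(a) + Q(b), so its minimum is min P + min Q.
P'(a) = 12(a - 4)(a + 1)(a + 4) vanishes at a ∈ {-4, -1, 4}; Q'(b) = 36(b - 2)(b + 2)(b + 4) vanishes at b ∈ {-4, -2, 2}.
Local minima of P (where P''>0): P(-4)=-256, P(4)=-1280. Local minima of Q: Q(-4)=384, Q(2)=-912.
So the global minimum of phi is P(4) + Q(2) = -1280 − 912 = -2192, attained at (4, 2).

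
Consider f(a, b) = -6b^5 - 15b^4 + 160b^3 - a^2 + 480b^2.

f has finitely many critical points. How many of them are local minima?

f separates as a function of a plus a function of b, so ∇f=0 decouples.
∂f/∂a = -2a = 0 at a ∈ {0}; ∂f/∂b = -30b(b - 4)(b + 2)(b + 4) = 0 at b ∈ {-4, -2, 0, 4}.
The Hessian is diagonal: diag(f_aa, f_bb). Second derivatives: f_aa(0)=-2; f_bb(-4)=1920, f_bb(-2)=-720, f_bb(0)=960, f_bb(4)=-5760.
Local minima occur where both diagonal entries positive: none. Count: 0.

0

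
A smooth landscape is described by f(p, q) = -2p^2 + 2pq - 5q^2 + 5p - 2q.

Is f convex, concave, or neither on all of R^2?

f is quadratic, so its Hessian is the constant matrix H = [[-4, 2], [2, -10]].
det(H) = 36, tr(H) = -14.
det(H) > 0 and tr(H) < 0, so H is negative definite everywhere: concave.

concave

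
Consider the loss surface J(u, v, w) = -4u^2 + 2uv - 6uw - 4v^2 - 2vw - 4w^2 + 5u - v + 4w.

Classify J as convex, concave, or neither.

concave

J is quadratic, so its Hessian is the constant matrix H = [[-8, 2, -6], [2, -8, -2], [-6, -2, -8]].
Leading principal minors: -8, 60, -112.
Signs alternate −, +, − ⇒ H ≺ 0 ⇒ concave.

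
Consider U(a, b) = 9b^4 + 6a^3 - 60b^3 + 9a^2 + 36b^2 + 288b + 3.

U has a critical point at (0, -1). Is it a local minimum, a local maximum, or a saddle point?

local minimum

The mixed partial ∂²U/∂a∂b is 0, so the Hessian at any point is diag(U_aa, U_bb) = diag(18(2a + 1), 36(3b^2 - 10b + 2)).
At (0, -1): H = diag(18, 540).
Both eigenvalues are positive, so H is positive definite: a local minimum.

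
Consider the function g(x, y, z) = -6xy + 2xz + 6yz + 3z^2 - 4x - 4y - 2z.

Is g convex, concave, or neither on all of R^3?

g is quadratic, so its Hessian is the constant matrix H = [[0, -6, 2], [-6, 0, 6], [2, 6, 6]].
Leading principal minors: 0, -36, -360.
Neither pattern holds ⇒ H is indefinite ⇒ neither convex nor concave.

neither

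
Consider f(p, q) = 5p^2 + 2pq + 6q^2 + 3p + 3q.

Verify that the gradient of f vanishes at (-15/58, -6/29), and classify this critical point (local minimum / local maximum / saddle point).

∇f = (10p + 2q + 3, 2p + 12q + 3); substituting (-15/58, -6/29) gives ∇f = (0, 0), so (-15/58, -6/29) is indeed a critical point.
The Hessian of f is constant: H = [[10, 2], [2, 12]].
det(H) = 10·12 − 2² = 116.
det(H) > 0 and tr(H) = 22 > 0, so H is positive definite and the point is a local minimum.

local minimum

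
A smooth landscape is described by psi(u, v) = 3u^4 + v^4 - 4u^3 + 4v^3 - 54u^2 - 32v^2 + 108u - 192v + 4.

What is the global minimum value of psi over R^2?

-1223

psi(u,v) separates as P(u) + Q(v) + 4, so its minimum is min P + min Q + 4.
P'(u) = 12(u - 3)(u - 1)(u + 3) vanishes at u ∈ {-3, 1, 3}; Q'(v) = 4(v - 4)(v + 3)(v + 4) vanishes at v ∈ {-4, -3, 4}.
Local minima of P (where P''>0): P(-3)=-459, P(3)=-27. Local minima of Q: Q(-4)=256, Q(4)=-768.
So the global minimum of psi is P(-3) + Q(4) + 4 = -459 − 768 + 4 = -1223, attained at (-3, 4).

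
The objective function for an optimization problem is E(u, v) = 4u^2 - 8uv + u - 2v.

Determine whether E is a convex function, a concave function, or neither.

neither

E is quadratic, so its Hessian is the constant matrix H = [[8, -8], [-8, 0]].
det(H) = -64, tr(H) = 8.
det(H) < 0, so H is indefinite: neither convex nor concave.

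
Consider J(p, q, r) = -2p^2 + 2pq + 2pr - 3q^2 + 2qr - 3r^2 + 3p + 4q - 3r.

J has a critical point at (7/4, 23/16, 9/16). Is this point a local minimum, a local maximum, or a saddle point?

The Hessian is constant: H = [[-4, 2, 2], [2, -6, 2], [2, 2, -6]].
Leading principal minors: Δ₁ = -4, Δ₂ = 20, Δ₃ = -64.
The minors alternate sign starting negative (−, +, −), so H is negative definite: a local maximum.

local maximum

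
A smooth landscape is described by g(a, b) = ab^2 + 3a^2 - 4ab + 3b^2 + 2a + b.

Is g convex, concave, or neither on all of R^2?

The term ab^2 is cubic, so the Hessian is not constant.
∂²g/∂b² = 2a + 6, which takes both signs as a varies (negative for sufficiently negative a). A diagonal entry of the Hessian changing sign means the Hessian is neither positive- nor negative-semidefinite on all of R^2.

neither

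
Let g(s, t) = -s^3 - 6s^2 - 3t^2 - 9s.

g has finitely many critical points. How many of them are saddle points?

g separates as a function of s plus a function of t, so ∇g=0 decouples.
∂g/∂s = -3(s + 1)(s + 3) = 0 at s ∈ {-3, -1}; ∂g/∂t = -6t = 0 at t ∈ {0}.
The Hessian is diagonal: diag(g_ss, g_tt). Second derivatives: g_ss(-3)=6, g_ss(-1)=-6; g_tt(0)=-6.
Saddle points occur where the two diagonal entries have opposite signs: (-3, 0). Count: 1.

1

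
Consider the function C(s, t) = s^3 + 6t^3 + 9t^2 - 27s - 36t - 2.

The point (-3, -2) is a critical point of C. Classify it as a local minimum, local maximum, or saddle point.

local maximum

The mixed partial ∂²C/∂s∂t is 0, so the Hessian at any point is diag(C_ss, C_tt) = diag(6s, 18(2t + 1)).
At (-3, -2): H = diag(-18, -54).
Both eigenvalues are negative, so H is negative definite: a local maximum.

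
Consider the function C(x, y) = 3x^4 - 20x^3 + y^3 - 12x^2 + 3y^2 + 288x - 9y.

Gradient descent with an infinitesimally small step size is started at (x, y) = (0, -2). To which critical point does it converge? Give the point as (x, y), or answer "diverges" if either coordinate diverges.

C is separable, so gradient descent decouples: x follows -∂C/∂x, y follows -∂C/∂y.
∂C/∂x = 12(x - 4)(x - 3)(x + 2); at x=0 this is 288, so x decreases.
∂C/∂y = 3(y - 1)(y + 3); at y=-2 this is -9, so y increases.
x converges to its nearest critical value -2 (a local min of the x-part); y converges to 1. The iterate converges to (-2, 1).

(-2, 1)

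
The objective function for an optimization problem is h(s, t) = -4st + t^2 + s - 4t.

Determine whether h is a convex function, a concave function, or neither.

h is quadratic, so its Hessian is the constant matrix H = [[0, -4], [-4, 2]].
det(H) = -16, tr(H) = 2.
det(H) < 0, so H is indefinite: neither convex nor concave.

neither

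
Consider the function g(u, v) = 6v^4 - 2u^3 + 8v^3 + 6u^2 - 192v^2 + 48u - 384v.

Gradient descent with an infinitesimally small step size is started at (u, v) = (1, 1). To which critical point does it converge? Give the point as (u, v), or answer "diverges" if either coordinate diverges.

g is separable, so gradient descent decouples: u follows -∂g/∂u, v follows -∂g/∂v.
∂g/∂u = -6(u - 4)(u + 2); at u=1 this is 54, so u decreases.
∂g/∂v = 24(v - 4)(v + 1)(v + 4); at v=1 this is -720, so v increases.
u converges to its nearest critical value -2 (a local min of the u-part); v converges to 4. The iterate converges to (-2, 4).

(-2, 4)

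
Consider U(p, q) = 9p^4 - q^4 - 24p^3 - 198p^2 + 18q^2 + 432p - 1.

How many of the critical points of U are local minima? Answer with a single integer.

2

U separates as a function of p plus a function of q, so ∇U=0 decouples.
∂U/∂p = 36(p - 4)(p - 1)(p + 3) = 0 at p ∈ {-3, 1, 4}; ∂U/∂q = -4q(q - 3)(q + 3) = 0 at q ∈ {-3, 0, 3}.
The Hessian is diagonal: diag(U_pp, U_qq). Second derivatives: U_pp(-3)=1008, U_pp(1)=-432, U_pp(4)=756; U_qq(-3)=-72, U_qq(0)=36, U_qq(3)=-72.
Local minima occur where both diagonal entries positive: (-3, 0), (4, 0). Count: 2.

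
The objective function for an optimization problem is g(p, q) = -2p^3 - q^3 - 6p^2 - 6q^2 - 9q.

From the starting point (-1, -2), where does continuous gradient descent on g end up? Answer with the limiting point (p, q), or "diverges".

(-2, -3)

g is separable, so gradient descent decouples: p follows -∂g/∂p, q follows -∂g/∂q.
∂g/∂p = -6p(p + 2); at p=-1 this is 6, so p decreases.
∂g/∂q = -3(q + 1)(q + 3); at q=-2 this is 3, so q decreases.
p converges to its nearest critical value -2 (a local min of the p-part); q converges to -3. The iterate converges to (-2, -3).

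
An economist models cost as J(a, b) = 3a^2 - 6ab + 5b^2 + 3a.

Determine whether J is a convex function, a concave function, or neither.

convex

J is quadratic, so its Hessian is the constant matrix H = [[6, -6], [-6, 10]].
det(H) = 24, tr(H) = 16.
det(H) > 0 and tr(H) > 0, so H is positive definite everywhere: convex.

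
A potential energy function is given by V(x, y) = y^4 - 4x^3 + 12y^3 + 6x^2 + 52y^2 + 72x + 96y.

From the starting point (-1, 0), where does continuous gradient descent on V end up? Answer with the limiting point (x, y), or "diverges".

(-2, -2)

V is separable, so gradient descent decouples: x follows -∂V/∂x, y follows -∂V/∂y.
∂V/∂x = -12(x - 3)(x + 2); at x=-1 this is 48, so x decreases.
∂V/∂y = 4(y + 2)(y + 3)(y + 4); at y=0 this is 96, so y decreases.
x converges to its nearest critical value -2 (a local min of the x-part); y converges to -2. The iterate converges to (-2, -2).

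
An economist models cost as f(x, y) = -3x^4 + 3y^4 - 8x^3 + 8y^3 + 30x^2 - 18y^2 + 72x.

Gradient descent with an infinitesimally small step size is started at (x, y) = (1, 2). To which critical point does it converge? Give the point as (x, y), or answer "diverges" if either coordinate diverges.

(-1, 1)

f is separable, so gradient descent decouples: x follows -∂f/∂x, y follows -∂f/∂y.
∂f/∂x = -12(x - 2)(x + 1)(x + 3); at x=1 this is 96, so x decreases.
∂f/∂y = 12y(y - 1)(y + 3); at y=2 this is 120, so y decreases.
x converges to its nearest critical value -1 (a local min of the x-part); y converges to 1. The iterate converges to (-1, 1).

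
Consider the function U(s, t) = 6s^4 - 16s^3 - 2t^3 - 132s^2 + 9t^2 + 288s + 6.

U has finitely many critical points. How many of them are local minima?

2

U separates as a function of s plus a function of t, so ∇U=0 decouples.
∂U/∂s = 24(s - 4)(s - 1)(s + 3) = 0 at s ∈ {-3, 1, 4}; ∂U/∂t = -6t(t - 3) = 0 at t ∈ {0, 3}.
The Hessian is diagonal: diag(U_ss, U_tt). Second derivatives: U_ss(-3)=672, U_ss(1)=-288, U_ss(4)=504; U_tt(0)=18, U_tt(3)=-18.
Local minima occur where both diagonal entries positive: (-3, 0), (4, 0). Count: 2.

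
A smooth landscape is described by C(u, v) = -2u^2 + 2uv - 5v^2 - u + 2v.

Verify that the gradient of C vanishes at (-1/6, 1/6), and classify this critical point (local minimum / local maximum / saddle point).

local maximum

∇C = (-4u + 2v - 1, 2u - 10v + 2); substituting (-1/6, 1/6) gives ∇C = (0, 0), so (-1/6, 1/6) is indeed a critical point.
The Hessian of C is constant: H = [[-4, 2], [2, -10]].
det(H) = (-4)·(-10) − 2² = 36.
det(H) > 0 and tr(H) = -14 < 0, so H is negative definite and the point is a local maximum.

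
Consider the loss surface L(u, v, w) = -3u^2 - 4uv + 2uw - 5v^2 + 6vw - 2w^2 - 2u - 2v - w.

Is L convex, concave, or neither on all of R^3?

L is quadratic, so its Hessian is the constant matrix H = [[-6, -4, 2], [-4, -10, 6], [2, 6, -4]].
Leading principal minors: -6, 44, -16.
Signs alternate −, +, − ⇒ H ≺ 0 ⇒ concave.

concave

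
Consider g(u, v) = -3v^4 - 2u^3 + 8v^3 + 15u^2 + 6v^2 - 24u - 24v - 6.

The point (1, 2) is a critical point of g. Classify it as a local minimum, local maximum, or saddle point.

saddle point

The mixed partial ∂²g/∂u∂v is 0, so the Hessian at any point is diag(g_uu, g_vv) = diag(6(-2u + 5), 12(-3v^2 + 4v + 1)).
At (1, 2): H = diag(18, -36).
The eigenvalues have opposite signs, so H is indefinite: a saddle point.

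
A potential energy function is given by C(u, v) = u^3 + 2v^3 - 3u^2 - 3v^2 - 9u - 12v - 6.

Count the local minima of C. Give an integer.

1

C separates as a function of u plus a function of v, so ∇C=0 decouples.
∂C/∂u = 3(u - 3)(u + 1) = 0 at u ∈ {-1, 3}; ∂C/∂v = 6(v - 2)(v + 1) = 0 at v ∈ {-1, 2}.
The Hessian is diagonal: diag(C_uu, C_vv). Second derivatives: C_uu(-1)=-12, C_uu(3)=12; C_vv(-1)=-18, C_vv(2)=18.
Local minima occur where both diagonal entries positive: (3, 2). Count: 1.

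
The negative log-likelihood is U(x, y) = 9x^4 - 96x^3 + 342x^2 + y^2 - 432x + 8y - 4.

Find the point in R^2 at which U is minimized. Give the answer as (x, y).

(1, -4)

U(x,y) separates as P(x) + Q(y) − 4, so its minimum is min P + min Q − 4.
P'(x) = 36(x - 4)(x - 3)(x - 1) vanishes at x ∈ {1, 3, 4}; Q'(y) = 2y + 8 vanishes at y ∈ {-4}.
Local minima of P (where P''>0): P(1)=-177, P(4)=-96. Local minima of Q: Q(-4)=-16.
So the global minimum of U is P(1) + Q(-4) − 4 = -177 − 16 − 4 = -197, attained at (1, -4).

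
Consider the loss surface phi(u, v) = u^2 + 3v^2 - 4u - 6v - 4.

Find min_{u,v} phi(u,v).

-11

phi(u,v) separates as P(u) + Q(v) − 4, so its minimum is min P + min Q − 4.
P'(u) = 2u - 4 vanishes at u ∈ {2}; Q'(v) = 6v - 6 vanishes at v ∈ {1}.
Local minima of P (where P''>0): P(2)=-4. Local minima of Q: Q(1)=-3.
So the global minimum of phi is P(2) + Q(1) − 4 = -4 − 3 − 4 = -11, attained at (2, 1).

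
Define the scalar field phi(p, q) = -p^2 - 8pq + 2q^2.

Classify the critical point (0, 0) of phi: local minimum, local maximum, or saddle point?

saddle point

The Hessian of phi is constant: H = [[-2, -8], [-8, 4]].
det(H) = (-2)·4 − (-8)² = -72.
Since det(H) < 0, H is indefinite and the critical point is a saddle point.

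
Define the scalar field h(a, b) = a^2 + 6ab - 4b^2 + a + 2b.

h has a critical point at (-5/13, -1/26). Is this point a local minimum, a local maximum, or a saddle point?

saddle point

The Hessian of h is constant: H = [[2, 6], [6, -8]].
det(H) = 2·(-8) − 6² = -52.
Since det(H) < 0, H is indefinite and the critical point is a saddle point.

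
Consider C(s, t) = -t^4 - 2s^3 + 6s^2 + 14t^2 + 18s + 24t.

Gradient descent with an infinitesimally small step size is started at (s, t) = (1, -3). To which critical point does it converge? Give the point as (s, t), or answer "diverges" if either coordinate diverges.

diverges

C is separable, so gradient descent decouples: s follows -∂C/∂s, t follows -∂C/∂t.
∂C/∂s = -6(s - 3)(s + 1); at s=1 this is 24, so s decreases.
∂C/∂t = -4(t - 3)(t + 1)(t + 2); at t=-3 this is 48, so t decreases.
The t-coordinate has no critical point in that direction and runs off to infinity.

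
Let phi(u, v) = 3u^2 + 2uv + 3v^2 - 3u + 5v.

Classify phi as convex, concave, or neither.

convex

phi is quadratic, so its Hessian is the constant matrix H = [[6, 2], [2, 6]].
det(H) = 32, tr(H) = 12.
det(H) > 0 and tr(H) > 0, so H is positive definite everywhere: convex.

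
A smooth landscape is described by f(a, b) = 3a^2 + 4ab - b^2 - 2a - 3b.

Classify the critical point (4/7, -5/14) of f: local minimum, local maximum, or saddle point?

saddle point

The Hessian of f is constant: H = [[6, 4], [4, -2]].
det(H) = 6·(-2) − 4² = -28.
Since det(H) < 0, H is indefinite and the critical point is a saddle point.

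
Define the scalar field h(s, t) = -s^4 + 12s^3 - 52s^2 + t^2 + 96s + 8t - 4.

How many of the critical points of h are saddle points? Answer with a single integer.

2

h separates as a function of s plus a function of t, so ∇h=0 decouples.
∂h/∂s = -4(s - 4)(s - 3)(s - 2) = 0 at s ∈ {2, 3, 4}; ∂h/∂t = 2(t + 4) = 0 at t ∈ {-4}.
The Hessian is diagonal: diag(h_ss, h_tt). Second derivatives: h_ss(2)=-8, h_ss(3)=4, h_ss(4)=-8; h_tt(-4)=2.
Saddle points occur where the two diagonal entries have opposite signs: (2, -4), (4, -4). Count: 2.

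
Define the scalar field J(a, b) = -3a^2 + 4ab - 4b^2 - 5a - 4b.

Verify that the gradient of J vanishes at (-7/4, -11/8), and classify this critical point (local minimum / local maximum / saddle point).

∇J = (-6a + 4b - 5, 4a - 8b - 4); substituting (-7/4, -11/8) gives ∇J = (0, 0), so (-7/4, -11/8) is indeed a critical point.
The Hessian of J is constant: H = [[-6, 4], [4, -8]].
det(H) = (-6)·(-8) − 4² = 32.
det(H) > 0 and tr(H) = -14 < 0, so H is negative definite and the point is a local maximum.

local maximum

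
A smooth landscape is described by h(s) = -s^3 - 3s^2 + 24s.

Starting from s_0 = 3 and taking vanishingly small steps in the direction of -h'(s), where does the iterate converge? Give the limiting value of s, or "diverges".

diverges

h'(s) = -3(s - 2)(s + 4), so h'(3) = -21.
Gradient descent moves in the -h' direction, i.e. s is increasing.
There is no critical point above s=3, and h' keeps the same sign, so the iterate runs off to +∞.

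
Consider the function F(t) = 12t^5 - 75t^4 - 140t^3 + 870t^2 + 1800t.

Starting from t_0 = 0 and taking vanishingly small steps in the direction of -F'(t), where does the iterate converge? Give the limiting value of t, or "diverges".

F'(t) = 60(t - 5)(t - 3)(t + 1)(t + 2), so F'(0) = 1800.
Gradient descent moves in the -F' direction, i.e. t is decreasing.
The nearest critical point in that direction is t = -1, where F'' = 1440 > 0 (a local minimum). The iterate converges there.

-1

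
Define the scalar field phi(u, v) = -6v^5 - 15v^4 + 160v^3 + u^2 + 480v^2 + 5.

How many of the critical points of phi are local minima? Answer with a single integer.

2

phi separates as a function of u plus a function of v, so ∇phi=0 decouples.
∂phi/∂u = 2u = 0 at u ∈ {0}; ∂phi/∂v = -30v(v - 4)(v + 2)(v + 4) = 0 at v ∈ {-4, -2, 0, 4}.
The Hessian is diagonal: diag(phi_uu, phi_vv). Second derivatives: phi_uu(0)=2; phi_vv(-4)=1920, phi_vv(-2)=-720, phi_vv(0)=960, phi_vv(4)=-5760.
Local minima occur where both diagonal entries positive: (0, -4), (0, 0). Count: 2.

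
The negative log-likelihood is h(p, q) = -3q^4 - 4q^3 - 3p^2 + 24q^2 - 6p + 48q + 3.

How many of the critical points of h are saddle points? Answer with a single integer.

h separates as a function of p plus a function of q, so ∇h=0 decouples.
∂h/∂p = -6(p + 1) = 0 at p ∈ {-1}; ∂h/∂q = -12(q - 2)(q + 1)(q + 2) = 0 at q ∈ {-2, -1, 2}.
The Hessian is diagonal: diag(h_pp, h_qq). Second derivatives: h_pp(-1)=-6; h_qq(-2)=-48, h_qq(-1)=36, h_qq(2)=-144.
Saddle points occur where the two diagonal entries have opposite signs: (-1, -1). Count: 1.

1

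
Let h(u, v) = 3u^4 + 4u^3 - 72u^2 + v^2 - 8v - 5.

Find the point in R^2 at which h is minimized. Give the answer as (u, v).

(-4, 4)

h(u,v) separates as P(u) + Q(v) − 5, so its minimum is min P + min Q − 5.
P'(u) = 12u(u - 3)(u + 4) vanishes at u ∈ {-4, 0, 3}; Q'(v) = 2v - 8 vanishes at v ∈ {4}.
Local minima of P (where P''>0): P(-4)=-640, P(3)=-297. Local minima of Q: Q(4)=-16.
So the global minimum of h is P(-4) + Q(4) − 5 = -640 − 16 − 5 = -661, attained at (-4, 4).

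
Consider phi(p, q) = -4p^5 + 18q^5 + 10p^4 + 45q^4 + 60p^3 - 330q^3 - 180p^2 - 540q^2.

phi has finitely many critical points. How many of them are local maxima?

4

phi separates as a function of p plus a function of q, so ∇phi=0 decouples.
∂phi/∂p = -20p(p - 3)(p - 2)(p + 3) = 0 at p ∈ {-3, 0, 2, 3}; ∂phi/∂q = 90q(q - 3)(q + 1)(q + 4) = 0 at q ∈ {-4, -1, 0, 3}.
The Hessian is diagonal: diag(phi_pp, phi_qq). Second derivatives: phi_pp(-3)=1800, phi_pp(0)=-360, phi_pp(2)=200, phi_pp(3)=-360; phi_qq(-4)=-7560, phi_qq(-1)=1080, phi_qq(0)=-1080, phi_qq(3)=7560.
Local maxima occur where both diagonal entries negative: (0, -4), (0, 0), (3, -4), (3, 0). Count: 4.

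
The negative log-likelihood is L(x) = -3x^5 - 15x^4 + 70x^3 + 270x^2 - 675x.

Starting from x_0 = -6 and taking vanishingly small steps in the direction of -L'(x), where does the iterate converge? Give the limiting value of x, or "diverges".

L'(x) = -15(x - 3)(x - 1)(x + 3)(x + 5), so L'(-6) = -2835.
Gradient descent moves in the -L' direction, i.e. x is increasing.
The nearest critical point in that direction is x = -5, where L'' = 1440 > 0 (a local minimum). The iterate converges there.

-5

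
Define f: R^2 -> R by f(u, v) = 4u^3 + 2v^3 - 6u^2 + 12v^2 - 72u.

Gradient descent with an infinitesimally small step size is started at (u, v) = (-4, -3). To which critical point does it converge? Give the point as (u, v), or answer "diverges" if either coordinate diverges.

diverges

f is separable, so gradient descent decouples: u follows -∂f/∂u, v follows -∂f/∂v.
∂f/∂u = 12(u - 3)(u + 2); at u=-4 this is 168, so u decreases.
∂f/∂v = 6v(v + 4); at v=-3 this is -18, so v increases.
The u-coordinate has no critical point in that direction and runs off to infinity.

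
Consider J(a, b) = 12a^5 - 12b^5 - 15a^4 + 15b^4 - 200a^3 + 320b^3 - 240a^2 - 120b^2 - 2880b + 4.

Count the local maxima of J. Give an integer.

J separates as a function of a plus a function of b, so ∇J=0 decouples.
∂J/∂a = 60a(a - 4)(a + 1)(a + 2) = 0 at a ∈ {-2, -1, 0, 4}; ∂J/∂b = -60(b - 4)(b - 2)(b + 2)(b + 3) = 0 at b ∈ {-3, -2, 2, 4}.
The Hessian is diagonal: diag(J_aa, J_bb). Second derivatives: J_aa(-2)=-720, J_aa(-1)=300, J_aa(0)=-480, J_aa(4)=7200; J_bb(-3)=2100, J_bb(-2)=-1440, J_bb(2)=2400, J_bb(4)=-5040.
Local maxima occur where both diagonal entries negative: (-2, -2), (-2, 4), (0, -2), (0, 4). Count: 4.

4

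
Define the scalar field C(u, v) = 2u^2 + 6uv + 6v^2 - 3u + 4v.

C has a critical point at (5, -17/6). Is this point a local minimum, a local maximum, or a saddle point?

local minimum

The Hessian of C is constant: H = [[4, 6], [6, 12]].
det(H) = 4·12 − 6² = 12.
det(H) > 0 and tr(H) = 16 > 0, so H is positive definite and the point is a local minimum.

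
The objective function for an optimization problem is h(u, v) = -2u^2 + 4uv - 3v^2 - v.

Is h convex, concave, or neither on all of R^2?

h is quadratic, so its Hessian is the constant matrix H = [[-4, 4], [4, -6]].
det(H) = 8, tr(H) = -10.
det(H) > 0 and tr(H) < 0, so H is negative definite everywhere: concave.

concave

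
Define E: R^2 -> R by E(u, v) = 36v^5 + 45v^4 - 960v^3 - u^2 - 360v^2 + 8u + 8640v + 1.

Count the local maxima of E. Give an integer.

E separates as a function of u plus a function of v, so ∇E=0 decouples.
∂E/∂u = -2(u - 4) = 0 at u ∈ {4}; ∂E/∂v = 180(v - 3)(v - 2)(v + 2)(v + 4) = 0 at v ∈ {-4, -2, 2, 3}.
The Hessian is diagonal: diag(E_uu, E_vv). Second derivatives: E_uu(4)=-2; E_vv(-4)=-15120, E_vv(-2)=7200, E_vv(2)=-4320, E_vv(3)=6300.
Local maxima occur where both diagonal entries negative: (4, -4), (4, 2). Count: 2.

2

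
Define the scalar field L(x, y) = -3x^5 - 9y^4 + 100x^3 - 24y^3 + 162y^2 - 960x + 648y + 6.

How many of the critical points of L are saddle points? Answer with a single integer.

6

L separates as a function of x plus a function of y, so ∇L=0 decouples.
∂L/∂x = -15(x - 4)(x - 2)(x + 2)(x + 4) = 0 at x ∈ {-4, -2, 2, 4}; ∂L/∂y = -36(y - 3)(y + 2)(y + 3) = 0 at y ∈ {-3, -2, 3}.
The Hessian is diagonal: diag(L_xx, L_yy). Second derivatives: L_xx(-4)=1440, L_xx(-2)=-720, L_xx(2)=720, L_xx(4)=-1440; L_yy(-3)=-216, L_yy(-2)=180, L_yy(3)=-1080.
Saddle points occur where the two diagonal entries have opposite signs: (-4, -3), (-4, 3), (-2, -2), (2, -3), (2, 3), (4, -2). Count: 6.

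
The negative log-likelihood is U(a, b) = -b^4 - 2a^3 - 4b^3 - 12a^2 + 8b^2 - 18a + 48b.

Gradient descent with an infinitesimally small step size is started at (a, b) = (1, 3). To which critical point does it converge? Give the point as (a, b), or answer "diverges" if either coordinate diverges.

U is separable, so gradient descent decouples: a follows -∂U/∂a, b follows -∂U/∂b.
∂U/∂a = -6(a + 1)(a + 3); at a=1 this is -48, so a increases.
∂U/∂b = -4(b - 2)(b + 2)(b + 3); at b=3 this is -120, so b increases.
The a-coordinate has no critical point in that direction and runs off to infinity.

diverges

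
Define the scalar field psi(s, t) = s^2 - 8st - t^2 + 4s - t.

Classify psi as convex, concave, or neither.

psi is quadratic, so its Hessian is the constant matrix H = [[2, -8], [-8, -2]].
det(H) = -68, tr(H) = 0.
det(H) < 0, so H is indefinite: neither convex nor concave.

neither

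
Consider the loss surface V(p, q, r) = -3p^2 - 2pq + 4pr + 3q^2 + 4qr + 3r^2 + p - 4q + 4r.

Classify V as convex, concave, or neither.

V is quadratic, so its Hessian is the constant matrix H = [[-6, -2, 4], [-2, 6, 4], [4, 4, 6]].
Leading principal minors: -6, -40, -304.
Neither pattern holds ⇒ H is indefinite ⇒ neither convex nor concave.

neither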